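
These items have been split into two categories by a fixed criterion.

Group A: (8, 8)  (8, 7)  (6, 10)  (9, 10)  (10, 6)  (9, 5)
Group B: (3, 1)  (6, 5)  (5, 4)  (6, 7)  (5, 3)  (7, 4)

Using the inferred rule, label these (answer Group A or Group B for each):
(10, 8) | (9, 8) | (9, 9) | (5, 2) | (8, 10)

Group A, Group A, Group A, Group B, Group A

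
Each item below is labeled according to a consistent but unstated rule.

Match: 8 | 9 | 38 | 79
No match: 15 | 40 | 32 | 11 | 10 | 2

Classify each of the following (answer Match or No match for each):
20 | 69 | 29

A rule that fits every label: digit sum ≥ 7 — true of each 'Match' example, false of each 'No match' one.
20: No match (digit sum 2+0 = 2). 69: Match (digit sum 6+9 = 15). 29: Match (digit sum 2+9 = 11).

No match, Match, Match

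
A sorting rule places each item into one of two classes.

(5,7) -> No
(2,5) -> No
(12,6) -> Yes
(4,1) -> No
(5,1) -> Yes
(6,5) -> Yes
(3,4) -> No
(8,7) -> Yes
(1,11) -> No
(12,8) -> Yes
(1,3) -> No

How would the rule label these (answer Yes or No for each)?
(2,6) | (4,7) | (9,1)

The distinguishing property — first > second AND sum ≥ 6 — holds for all the 'Yes' cases and none of the 'No' cases.
(2,6) → 2 < 6, 2+6 = 8 → No. (4,7) → 4 < 7, 4+7 = 11 → No. (9,1) → 9 > 1, 9+1 = 10 → Yes.

No, No, Yes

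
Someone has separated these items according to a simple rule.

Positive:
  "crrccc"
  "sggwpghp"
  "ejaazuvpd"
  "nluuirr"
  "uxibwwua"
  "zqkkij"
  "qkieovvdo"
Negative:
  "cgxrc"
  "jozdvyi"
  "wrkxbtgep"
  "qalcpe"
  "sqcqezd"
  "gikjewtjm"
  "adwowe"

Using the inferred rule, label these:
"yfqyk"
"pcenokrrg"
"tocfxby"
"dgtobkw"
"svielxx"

Every 'Positive' example satisfies: has a double letter. None of the 'Negative' examples do.
"yfqyk": no doubled letter — fails the rule, so Negative. "pcenokrrg": 'rr' doubled — qualifies, so Positive. "tocfxby": no doubled letter — fails the rule, so Negative. "dgtobkw": no doubled letter — fails the rule, so Negative. "svielxx": 'xx' doubled — qualifies, so Positive.

Negative, Positive, Negative, Negative, Positive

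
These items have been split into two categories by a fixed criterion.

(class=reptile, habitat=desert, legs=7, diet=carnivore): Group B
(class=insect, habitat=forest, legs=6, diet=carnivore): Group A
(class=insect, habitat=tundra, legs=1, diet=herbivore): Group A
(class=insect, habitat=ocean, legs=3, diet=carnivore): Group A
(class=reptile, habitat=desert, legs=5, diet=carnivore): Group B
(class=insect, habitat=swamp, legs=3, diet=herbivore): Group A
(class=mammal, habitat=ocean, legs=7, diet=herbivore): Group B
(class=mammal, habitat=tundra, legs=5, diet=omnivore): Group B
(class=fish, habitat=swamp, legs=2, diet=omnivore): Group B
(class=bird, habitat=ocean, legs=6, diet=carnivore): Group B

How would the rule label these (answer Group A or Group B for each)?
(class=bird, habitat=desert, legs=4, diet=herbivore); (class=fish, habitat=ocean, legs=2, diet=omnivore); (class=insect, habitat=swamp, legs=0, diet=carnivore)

The simplest hypothesis consistent with all the labels is: class is insect.
Group B: (class=bird, habitat=desert, legs=4, diet=herbivore), since class is bird. Group B: (class=fish, habitat=ocean, legs=2, diet=omnivore), since class is fish. Group A: (class=insect, habitat=swamp, legs=0, diet=carnivore), since class is insect.

Group B, Group B, Group A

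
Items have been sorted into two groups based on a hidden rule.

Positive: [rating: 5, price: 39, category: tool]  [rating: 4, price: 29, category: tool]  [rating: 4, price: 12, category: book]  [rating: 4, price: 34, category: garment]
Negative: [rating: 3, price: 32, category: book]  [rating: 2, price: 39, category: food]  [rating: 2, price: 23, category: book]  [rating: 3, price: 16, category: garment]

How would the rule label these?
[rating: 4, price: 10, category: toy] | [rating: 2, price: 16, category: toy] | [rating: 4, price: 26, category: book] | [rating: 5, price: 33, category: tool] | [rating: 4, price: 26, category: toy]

Positive, Negative, Positive, Positive, Positive

The common property of the 'Positive' items is: rating ≥ 4. No 'Negative' item has it.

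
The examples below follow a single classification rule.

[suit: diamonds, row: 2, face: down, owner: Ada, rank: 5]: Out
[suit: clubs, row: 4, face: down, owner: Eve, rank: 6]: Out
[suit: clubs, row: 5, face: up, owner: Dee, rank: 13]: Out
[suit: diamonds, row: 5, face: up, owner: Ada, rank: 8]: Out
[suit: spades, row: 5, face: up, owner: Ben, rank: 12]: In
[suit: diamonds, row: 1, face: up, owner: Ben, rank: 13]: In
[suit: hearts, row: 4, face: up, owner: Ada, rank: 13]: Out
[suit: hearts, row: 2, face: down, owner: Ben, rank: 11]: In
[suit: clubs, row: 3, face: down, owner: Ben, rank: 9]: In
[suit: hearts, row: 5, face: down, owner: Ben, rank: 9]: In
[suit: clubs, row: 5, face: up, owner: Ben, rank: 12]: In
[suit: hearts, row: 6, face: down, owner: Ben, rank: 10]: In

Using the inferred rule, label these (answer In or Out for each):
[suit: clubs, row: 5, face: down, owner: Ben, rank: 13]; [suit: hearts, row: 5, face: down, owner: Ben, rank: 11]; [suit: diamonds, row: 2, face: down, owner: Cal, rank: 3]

The pattern is that an item is 'In' exactly when: owner is Ben.

In, In, Out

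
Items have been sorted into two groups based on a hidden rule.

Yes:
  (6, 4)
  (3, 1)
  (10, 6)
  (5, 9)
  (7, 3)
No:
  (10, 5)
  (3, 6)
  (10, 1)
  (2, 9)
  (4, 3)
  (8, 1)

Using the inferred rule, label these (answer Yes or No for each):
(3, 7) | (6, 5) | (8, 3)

Yes, No, No

Looking at the examples, the only property every 'Yes' case has and every 'No' case lacks is: sum is even.
(3, 7) — 3+7 = 10, hence Yes. (6, 5) — 6+5 = 11, hence No. (8, 3) — 8+3 = 11, hence No.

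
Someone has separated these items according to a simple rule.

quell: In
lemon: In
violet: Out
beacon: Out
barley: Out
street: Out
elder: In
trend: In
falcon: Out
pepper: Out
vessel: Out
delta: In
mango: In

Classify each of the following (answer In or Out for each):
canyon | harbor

Out, Out

One predicate separates the groups cleanly: odd length.
canyon: length 6, lacks this property → Out.
harbor: length 6, lacks this property → Out.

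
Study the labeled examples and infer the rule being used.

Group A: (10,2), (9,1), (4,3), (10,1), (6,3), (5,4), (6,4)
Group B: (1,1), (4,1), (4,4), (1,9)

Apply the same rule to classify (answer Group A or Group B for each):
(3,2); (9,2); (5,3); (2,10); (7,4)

Group B, Group A, Group A, Group B, Group A

The distinguishing property — first > second AND sum ≥ 7 — holds for all the 'Group A' cases and none of the 'Group B' cases.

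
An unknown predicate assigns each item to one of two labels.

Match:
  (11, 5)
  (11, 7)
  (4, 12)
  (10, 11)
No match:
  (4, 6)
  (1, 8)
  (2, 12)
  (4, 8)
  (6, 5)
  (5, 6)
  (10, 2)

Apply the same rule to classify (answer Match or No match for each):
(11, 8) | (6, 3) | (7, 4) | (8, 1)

Match, No match, No match, No match

The classifier is using: sum ≥ 16.
(11, 8): Match (11+8 = 19).
(6, 3): No match (6+3 = 9).
(7, 4): No match (7+4 = 11).
(8, 1): No match (8+1 = 9).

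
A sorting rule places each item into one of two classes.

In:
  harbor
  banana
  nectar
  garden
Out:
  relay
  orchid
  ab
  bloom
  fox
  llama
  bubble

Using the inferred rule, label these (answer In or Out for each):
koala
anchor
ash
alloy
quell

Out, In, Out, Out, Out

'In' ⟺ length 6 AND contains 'a'.
koala — length 5, has 'a', hence Out.
anchor — length 6, has 'a', hence In.
ash — length 3, has 'a', hence Out.
alloy — length 5, has 'a', hence Out.
quell — length 5, no 'a', hence Out.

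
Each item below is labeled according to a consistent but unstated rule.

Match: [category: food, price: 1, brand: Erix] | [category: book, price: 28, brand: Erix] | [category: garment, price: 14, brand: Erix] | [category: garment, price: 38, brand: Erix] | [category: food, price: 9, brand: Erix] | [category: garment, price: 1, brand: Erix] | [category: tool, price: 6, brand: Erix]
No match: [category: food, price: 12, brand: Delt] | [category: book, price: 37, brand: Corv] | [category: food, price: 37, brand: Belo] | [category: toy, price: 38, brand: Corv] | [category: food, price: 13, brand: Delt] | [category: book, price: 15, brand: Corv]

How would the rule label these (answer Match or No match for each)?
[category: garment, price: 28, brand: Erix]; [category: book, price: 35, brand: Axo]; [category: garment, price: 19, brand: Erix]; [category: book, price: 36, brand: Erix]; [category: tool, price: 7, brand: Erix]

Match, No match, Match, Match, Match

Every 'Match' example satisfies: brand is Erix. None of the 'No match' examples do.
[category: garment, price: 28, brand: Erix]: brand is Erix — checks out, so Match. [category: book, price: 35, brand: Axo]: brand is Axo — fails this test, so No match. [category: garment, price: 19, brand: Erix]: brand is Erix — checks out, so Match. [category: book, price: 36, brand: Erix]: brand is Erix — checks out, so Match. [category: tool, price: 7, brand: Erix]: brand is Erix — checks out, so Match.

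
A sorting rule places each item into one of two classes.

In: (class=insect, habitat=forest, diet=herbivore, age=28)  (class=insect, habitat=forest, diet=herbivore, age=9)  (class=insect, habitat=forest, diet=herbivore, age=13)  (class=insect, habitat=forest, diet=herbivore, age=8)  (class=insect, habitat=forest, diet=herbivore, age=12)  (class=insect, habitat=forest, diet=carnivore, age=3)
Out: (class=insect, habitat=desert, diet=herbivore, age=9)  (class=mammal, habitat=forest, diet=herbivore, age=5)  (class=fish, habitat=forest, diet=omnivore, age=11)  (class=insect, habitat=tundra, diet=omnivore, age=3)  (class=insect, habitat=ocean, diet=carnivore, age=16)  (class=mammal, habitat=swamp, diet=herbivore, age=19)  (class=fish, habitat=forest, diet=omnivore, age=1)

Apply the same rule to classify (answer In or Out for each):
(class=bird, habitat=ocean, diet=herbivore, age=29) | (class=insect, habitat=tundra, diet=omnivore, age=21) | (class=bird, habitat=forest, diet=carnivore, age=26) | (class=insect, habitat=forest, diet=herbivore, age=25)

All 'In' examples share one property — habitat is forest AND class is insect — and every 'Out' example lacks it.
(class=bird, habitat=ocean, diet=herbivore, age=29): habitat is ocean, class is bird, fails this test → Out.
(class=insect, habitat=tundra, diet=omnivore, age=21): habitat is tundra, class is insect, fails this test → Out.
(class=bird, habitat=forest, diet=carnivore, age=26): habitat is forest, class is bird, fails this test → Out.
(class=insect, habitat=forest, diet=herbivore, age=25): habitat is forest, class is insect, fits → In.

Out, Out, Out, In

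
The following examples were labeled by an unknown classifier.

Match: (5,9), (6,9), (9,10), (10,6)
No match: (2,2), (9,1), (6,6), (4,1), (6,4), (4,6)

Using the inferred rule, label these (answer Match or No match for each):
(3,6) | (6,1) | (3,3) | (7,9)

No match, No match, No match, Match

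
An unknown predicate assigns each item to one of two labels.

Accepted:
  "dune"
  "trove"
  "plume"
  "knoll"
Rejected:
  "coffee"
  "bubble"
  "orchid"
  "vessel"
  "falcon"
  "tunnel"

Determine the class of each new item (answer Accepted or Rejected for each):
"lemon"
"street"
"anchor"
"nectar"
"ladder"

Rule: length ≤ 5. This holds for each 'Accepted' example and fails for each 'Rejected' one.
"lemon": length 5 — matches, so Accepted. "street": length 6 — fails the rule, so Rejected. "anchor": length 6 — fails the rule, so Rejected. "nectar": length 6 — fails the rule, so Rejected. "ladder": length 6 — fails the rule, so Rejected.

Accepted, Rejected, Rejected, Rejected, Rejected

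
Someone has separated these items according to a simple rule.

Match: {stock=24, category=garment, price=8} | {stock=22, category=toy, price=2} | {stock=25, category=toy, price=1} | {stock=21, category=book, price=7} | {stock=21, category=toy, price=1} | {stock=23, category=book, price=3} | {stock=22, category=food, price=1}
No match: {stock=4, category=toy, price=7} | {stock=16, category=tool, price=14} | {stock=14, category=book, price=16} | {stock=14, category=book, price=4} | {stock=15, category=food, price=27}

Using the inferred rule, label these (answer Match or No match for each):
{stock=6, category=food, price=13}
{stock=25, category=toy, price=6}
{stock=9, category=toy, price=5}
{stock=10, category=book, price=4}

No match, Match, No match, No match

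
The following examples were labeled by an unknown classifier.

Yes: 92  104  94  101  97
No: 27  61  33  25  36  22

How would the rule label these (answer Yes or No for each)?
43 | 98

No, Yes

The distinguishing property — at least 92 — holds for all the 'Yes' cases and none of the 'No' cases.
43: 43 < 92 — does not satisfy this, so No.
98: 98 ≥ 92 — checks out, so Yes.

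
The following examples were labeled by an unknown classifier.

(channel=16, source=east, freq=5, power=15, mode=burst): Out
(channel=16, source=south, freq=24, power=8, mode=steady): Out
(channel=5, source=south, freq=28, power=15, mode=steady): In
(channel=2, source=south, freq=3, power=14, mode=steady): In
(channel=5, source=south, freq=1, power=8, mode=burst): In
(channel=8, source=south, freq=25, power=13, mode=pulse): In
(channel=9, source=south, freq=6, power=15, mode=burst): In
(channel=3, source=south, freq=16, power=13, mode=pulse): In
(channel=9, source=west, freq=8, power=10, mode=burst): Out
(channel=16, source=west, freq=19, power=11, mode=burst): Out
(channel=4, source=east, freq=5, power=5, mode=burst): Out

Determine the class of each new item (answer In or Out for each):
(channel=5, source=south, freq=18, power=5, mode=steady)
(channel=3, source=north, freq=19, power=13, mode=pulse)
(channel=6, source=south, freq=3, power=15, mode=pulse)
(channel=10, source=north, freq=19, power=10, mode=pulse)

The rule appears to be: source is south AND channel ≤ 9.

In, Out, In, Out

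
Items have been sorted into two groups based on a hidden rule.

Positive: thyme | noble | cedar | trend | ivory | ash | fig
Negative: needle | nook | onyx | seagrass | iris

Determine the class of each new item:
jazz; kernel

A rule that fits every label: odd length — true of each 'Positive' example, false of each 'Negative' one.
jazz — length 4, hence Negative. kernel — length 6, hence Negative.

Negative, Negative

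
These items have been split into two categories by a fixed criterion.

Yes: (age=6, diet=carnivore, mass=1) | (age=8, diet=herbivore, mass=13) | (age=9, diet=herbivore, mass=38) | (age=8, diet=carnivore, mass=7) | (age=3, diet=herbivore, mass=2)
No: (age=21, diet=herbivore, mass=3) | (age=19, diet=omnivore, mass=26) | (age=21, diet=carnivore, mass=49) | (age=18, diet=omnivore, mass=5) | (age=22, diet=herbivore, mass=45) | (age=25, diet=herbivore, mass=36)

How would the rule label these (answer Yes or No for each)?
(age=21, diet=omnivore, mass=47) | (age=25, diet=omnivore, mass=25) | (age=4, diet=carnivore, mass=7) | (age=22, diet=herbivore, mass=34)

No, No, Yes, No

The pattern is that an item is 'Yes' exactly when: age ≤ 9.
(age=21, diet=omnivore, mass=47): No (age = 21). (age=25, diet=omnivore, mass=25): No (age = 25). (age=4, diet=carnivore, mass=7): Yes (age = 4). (age=22, diet=herbivore, mass=34): No (age = 22).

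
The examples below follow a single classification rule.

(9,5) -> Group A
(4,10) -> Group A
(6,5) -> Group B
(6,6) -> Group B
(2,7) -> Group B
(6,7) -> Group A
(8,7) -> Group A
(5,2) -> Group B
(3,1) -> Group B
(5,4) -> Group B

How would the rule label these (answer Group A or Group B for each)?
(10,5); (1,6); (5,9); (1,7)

Every 'Group A' example satisfies: sum ≥ 13. None of the 'Group B' examples do.
(10,5) — 10+5 = 15, hence Group A. (1,6) — 1+6 = 7, hence Group B. (5,9) — 5+9 = 14, hence Group A. (1,7) — 1+7 = 8, hence Group B.

Group A, Group B, Group A, Group B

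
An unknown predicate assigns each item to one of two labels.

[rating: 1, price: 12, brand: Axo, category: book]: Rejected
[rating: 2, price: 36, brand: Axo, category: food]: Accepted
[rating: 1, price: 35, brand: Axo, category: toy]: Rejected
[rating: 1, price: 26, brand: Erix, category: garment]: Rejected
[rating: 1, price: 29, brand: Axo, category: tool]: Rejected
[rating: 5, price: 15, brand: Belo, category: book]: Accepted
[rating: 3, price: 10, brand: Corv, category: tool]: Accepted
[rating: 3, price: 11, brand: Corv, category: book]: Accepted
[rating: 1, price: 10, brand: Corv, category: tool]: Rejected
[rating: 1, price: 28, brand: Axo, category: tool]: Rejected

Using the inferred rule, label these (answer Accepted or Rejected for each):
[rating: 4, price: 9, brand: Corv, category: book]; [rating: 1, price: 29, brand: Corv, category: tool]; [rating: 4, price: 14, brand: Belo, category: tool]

Accepted, Rejected, Accepted

One predicate separates the groups cleanly: rating ≥ 2.
[rating: 4, price: 9, brand: Corv, category: book] → rating = 4 → Accepted. [rating: 1, price: 29, brand: Corv, category: tool] → rating = 1 → Rejected. [rating: 4, price: 14, brand: Belo, category: tool] → rating = 4 → Accepted.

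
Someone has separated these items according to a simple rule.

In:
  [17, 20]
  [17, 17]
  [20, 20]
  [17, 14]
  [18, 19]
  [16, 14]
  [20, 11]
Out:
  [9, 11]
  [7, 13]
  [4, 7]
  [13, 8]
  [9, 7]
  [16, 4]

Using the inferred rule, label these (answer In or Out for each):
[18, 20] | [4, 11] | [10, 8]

The classifier is using: sum ≥ 30.
[18, 20] → 18+20 = 38 → In. [4, 11] → 4+11 = 15 → Out. [10, 8] → 10+8 = 18 → Out.

In, Out, Out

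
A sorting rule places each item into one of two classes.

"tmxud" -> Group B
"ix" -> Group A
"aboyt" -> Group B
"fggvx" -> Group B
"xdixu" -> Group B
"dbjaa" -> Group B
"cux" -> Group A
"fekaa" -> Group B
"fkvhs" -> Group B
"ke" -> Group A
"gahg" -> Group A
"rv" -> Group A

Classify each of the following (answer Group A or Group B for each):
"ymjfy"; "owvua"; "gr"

All 'Group A' examples share one property — length ≤ 4 — and every 'Group B' example lacks it.
"ymjfy": Group B (length 5). "owvua": Group B (length 5). "gr": Group A (length 2).

Group B, Group B, Group A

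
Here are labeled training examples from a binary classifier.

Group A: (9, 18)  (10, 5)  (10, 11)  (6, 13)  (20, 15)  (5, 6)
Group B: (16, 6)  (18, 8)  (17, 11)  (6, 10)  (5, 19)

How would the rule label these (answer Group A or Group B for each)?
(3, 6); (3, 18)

Group A, Group A

The common property of the 'Group A' items is: sum is odd. No 'Group B' item has it.
(3, 6) — 3+6 = 9, hence Group A. (3, 18) — 3+18 = 21, hence Group A.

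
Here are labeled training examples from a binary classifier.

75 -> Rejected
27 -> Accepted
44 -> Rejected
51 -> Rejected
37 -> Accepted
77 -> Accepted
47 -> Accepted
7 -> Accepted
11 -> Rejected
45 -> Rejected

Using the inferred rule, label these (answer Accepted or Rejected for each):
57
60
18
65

Rule: ends in digit 7. This holds for each 'Accepted' example and fails for each 'Rejected' one.
57: last digit 7 — qualifies, so Accepted. 60: last digit 0 — fails this test, so Rejected. 18: last digit 8 — fails this test, so Rejected. 65: last digit 5 — fails this test, so Rejected.

Accepted, Rejected, Rejected, Rejected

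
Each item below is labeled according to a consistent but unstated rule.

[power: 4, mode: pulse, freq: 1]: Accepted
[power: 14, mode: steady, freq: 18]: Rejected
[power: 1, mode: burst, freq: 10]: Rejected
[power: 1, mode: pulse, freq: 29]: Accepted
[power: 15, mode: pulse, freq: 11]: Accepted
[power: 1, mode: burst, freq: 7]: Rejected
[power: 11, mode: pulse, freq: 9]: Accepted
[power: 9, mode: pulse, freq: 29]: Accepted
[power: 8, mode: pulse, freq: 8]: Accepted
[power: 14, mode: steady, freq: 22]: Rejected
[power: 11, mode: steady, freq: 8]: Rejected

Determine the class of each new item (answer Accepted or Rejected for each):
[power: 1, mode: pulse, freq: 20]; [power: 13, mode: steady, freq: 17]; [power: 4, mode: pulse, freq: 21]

Accepted, Rejected, Accepted

The distinguishing property — mode is pulse — holds for all the 'Accepted' cases and none of the 'Rejected' cases.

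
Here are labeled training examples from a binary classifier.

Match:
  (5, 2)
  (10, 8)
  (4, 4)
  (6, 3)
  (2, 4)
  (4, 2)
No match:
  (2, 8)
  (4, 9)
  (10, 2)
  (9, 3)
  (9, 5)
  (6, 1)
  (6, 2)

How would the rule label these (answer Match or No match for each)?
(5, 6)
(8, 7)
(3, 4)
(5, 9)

Match, Match, Match, No match

The classifier is using: |first − second| ≤ 3.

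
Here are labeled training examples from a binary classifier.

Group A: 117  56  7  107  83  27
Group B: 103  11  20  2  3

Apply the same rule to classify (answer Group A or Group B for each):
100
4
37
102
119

Group B, Group B, Group A, Group B, Group A

The rule appears to be: digit sum ≥ 5.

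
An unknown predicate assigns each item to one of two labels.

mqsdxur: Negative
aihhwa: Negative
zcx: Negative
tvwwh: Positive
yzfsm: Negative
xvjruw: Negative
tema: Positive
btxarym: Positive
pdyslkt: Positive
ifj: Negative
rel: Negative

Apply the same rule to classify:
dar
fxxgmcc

Negative, Negative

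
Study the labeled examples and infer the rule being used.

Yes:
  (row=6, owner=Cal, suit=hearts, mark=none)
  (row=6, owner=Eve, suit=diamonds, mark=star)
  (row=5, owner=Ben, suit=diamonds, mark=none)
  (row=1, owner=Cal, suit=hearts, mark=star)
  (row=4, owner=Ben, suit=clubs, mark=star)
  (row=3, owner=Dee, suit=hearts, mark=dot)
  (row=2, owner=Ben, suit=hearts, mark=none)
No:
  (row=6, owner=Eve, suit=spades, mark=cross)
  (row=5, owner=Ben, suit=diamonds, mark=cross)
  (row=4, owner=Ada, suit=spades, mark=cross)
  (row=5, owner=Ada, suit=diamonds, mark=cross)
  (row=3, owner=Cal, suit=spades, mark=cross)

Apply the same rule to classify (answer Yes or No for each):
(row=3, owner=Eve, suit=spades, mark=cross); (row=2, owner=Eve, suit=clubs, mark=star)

No, Yes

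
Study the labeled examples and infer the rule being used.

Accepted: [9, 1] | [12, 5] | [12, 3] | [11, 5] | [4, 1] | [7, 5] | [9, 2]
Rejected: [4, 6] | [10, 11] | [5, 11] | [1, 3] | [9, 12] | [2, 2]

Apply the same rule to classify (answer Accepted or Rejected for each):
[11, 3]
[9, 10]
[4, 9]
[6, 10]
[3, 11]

Accepted, Rejected, Rejected, Rejected, Rejected

One predicate separates the groups cleanly: first > second.
[11, 3]: Accepted (11 > 3). [9, 10]: Rejected (9 < 10). [4, 9]: Rejected (4 < 9). [6, 10]: Rejected (6 < 10). [3, 11]: Rejected (3 < 11).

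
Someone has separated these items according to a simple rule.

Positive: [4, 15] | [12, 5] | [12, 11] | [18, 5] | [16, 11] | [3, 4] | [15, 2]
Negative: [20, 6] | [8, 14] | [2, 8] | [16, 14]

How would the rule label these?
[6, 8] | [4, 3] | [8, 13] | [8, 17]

Negative, Positive, Positive, Positive

The pattern is that an item is 'Positive' exactly when: sum is odd.
[6, 8] → 6+8 = 14 → Negative. [4, 3] → 4+3 = 7 → Positive. [8, 13] → 8+13 = 21 → Positive. [8, 17] → 8+17 = 25 → Positive.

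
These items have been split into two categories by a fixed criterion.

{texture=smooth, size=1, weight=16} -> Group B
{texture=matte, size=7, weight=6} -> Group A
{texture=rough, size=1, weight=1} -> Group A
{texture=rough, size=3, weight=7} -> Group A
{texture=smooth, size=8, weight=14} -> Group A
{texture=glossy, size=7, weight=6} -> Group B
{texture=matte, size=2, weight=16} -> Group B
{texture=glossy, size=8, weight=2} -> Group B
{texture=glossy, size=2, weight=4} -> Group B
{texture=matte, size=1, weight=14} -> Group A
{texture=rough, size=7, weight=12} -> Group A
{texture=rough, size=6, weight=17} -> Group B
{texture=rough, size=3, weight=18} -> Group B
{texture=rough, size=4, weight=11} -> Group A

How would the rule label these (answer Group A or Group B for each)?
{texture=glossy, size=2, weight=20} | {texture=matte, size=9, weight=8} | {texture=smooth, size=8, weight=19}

Group B, Group A, Group B

Rule: texture is not glossy AND weight ≤ 14. This holds for each 'Group A' example and fails for each 'Group B' one.
{texture=glossy, size=2, weight=20}: texture is glossy, weight = 20, fails the rule → Group B. {texture=matte, size=9, weight=8}: texture is matte, weight = 8, qualifies → Group A. {texture=smooth, size=8, weight=19}: texture is smooth, weight = 19, fails the rule → Group B.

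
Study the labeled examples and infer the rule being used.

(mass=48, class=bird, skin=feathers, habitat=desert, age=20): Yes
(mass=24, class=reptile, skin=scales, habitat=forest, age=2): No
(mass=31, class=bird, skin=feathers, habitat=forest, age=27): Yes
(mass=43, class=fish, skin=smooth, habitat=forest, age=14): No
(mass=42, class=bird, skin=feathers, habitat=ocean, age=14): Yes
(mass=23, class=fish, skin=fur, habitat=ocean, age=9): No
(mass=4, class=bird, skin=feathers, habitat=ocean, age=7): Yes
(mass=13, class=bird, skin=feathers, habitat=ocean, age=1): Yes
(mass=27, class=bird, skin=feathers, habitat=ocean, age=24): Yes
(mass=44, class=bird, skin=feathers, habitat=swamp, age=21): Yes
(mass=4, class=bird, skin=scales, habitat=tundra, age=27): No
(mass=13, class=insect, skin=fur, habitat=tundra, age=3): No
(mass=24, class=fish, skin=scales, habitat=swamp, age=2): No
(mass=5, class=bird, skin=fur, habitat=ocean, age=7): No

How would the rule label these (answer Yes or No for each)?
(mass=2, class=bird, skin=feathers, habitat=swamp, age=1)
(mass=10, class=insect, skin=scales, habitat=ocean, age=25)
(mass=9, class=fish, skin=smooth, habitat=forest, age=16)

Yes, No, No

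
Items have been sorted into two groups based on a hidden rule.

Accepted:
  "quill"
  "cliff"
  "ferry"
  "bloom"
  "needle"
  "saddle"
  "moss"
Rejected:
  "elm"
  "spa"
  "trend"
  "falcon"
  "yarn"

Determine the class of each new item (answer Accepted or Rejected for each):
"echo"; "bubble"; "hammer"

Rejected, Accepted, Accepted

'Accepted' ⟺ has a double letter.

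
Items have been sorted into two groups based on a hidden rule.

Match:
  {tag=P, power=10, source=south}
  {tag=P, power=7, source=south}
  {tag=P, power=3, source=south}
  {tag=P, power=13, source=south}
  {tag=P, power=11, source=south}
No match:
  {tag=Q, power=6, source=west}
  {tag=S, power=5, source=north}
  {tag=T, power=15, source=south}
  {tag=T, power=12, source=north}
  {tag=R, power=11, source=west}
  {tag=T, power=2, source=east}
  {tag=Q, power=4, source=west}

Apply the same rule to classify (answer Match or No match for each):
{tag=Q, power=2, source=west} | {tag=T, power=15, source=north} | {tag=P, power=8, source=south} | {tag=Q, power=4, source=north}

Looking at the examples, the only property every 'Match' case has and every 'No match' case lacks is: tag is P.
{tag=Q, power=2, source=west} — tag is Q, hence No match.
{tag=T, power=15, source=north} — tag is T, hence No match.
{tag=P, power=8, source=south} — tag is P, hence Match.
{tag=Q, power=4, source=north} — tag is Q, hence No match.

No match, No match, Match, No match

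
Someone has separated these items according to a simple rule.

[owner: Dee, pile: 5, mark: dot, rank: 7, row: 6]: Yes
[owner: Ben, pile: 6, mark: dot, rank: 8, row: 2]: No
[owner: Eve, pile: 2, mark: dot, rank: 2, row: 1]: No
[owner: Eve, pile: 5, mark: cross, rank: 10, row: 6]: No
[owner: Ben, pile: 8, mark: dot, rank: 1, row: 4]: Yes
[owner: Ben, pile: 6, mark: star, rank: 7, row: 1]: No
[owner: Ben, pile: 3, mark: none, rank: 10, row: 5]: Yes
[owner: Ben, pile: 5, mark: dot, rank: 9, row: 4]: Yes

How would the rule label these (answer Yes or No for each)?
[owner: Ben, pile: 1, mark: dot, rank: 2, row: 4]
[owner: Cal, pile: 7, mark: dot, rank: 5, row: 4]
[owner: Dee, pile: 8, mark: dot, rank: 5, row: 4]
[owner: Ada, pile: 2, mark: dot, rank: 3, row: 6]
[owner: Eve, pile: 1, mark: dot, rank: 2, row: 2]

Yes, Yes, Yes, Yes, No

The classifier is using: owner is not Eve AND row ≥ 4.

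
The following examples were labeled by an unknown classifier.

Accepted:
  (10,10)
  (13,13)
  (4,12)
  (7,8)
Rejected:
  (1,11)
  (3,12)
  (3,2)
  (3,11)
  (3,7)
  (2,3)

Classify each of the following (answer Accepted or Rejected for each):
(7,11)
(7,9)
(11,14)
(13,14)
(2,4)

Accepted, Accepted, Accepted, Accepted, Rejected

The common property of the 'Accepted' items is: first ≥ 4. No 'Rejected' item has it.
(7,11) → first 7 → Accepted.
(7,9) → first 7 → Accepted.
(11,14) → first 11 → Accepted.
(13,14) → first 13 → Accepted.
(2,4) → first 2 → Rejected.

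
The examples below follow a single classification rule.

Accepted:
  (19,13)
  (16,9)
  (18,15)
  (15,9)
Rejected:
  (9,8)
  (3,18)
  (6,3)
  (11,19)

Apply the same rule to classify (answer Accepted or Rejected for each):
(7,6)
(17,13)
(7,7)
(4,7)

The distinguishing property — first ≥ 13 — holds for all the 'Accepted' cases and none of the 'Rejected' cases.
(7,6) → first 7 → Rejected. (17,13) → first 17 → Accepted. (7,7) → first 7 → Rejected. (4,7) → first 4 → Rejected.

Rejected, Accepted, Rejected, Rejected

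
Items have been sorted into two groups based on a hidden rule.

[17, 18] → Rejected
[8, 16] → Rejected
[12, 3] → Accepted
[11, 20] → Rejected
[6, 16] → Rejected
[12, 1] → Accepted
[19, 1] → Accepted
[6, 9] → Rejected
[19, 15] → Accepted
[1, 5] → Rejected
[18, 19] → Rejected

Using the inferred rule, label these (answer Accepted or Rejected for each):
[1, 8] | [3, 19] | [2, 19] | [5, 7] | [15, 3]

The simplest hypothesis consistent with all the labels is: first > second.
Rejected: [1, 8], since 1 < 8. Rejected: [3, 19], since 3 < 19. Rejected: [2, 19], since 2 < 19. Rejected: [5, 7], since 5 < 7. Accepted: [15, 3], since 15 > 3.

Rejected, Rejected, Rejected, Rejected, Accepted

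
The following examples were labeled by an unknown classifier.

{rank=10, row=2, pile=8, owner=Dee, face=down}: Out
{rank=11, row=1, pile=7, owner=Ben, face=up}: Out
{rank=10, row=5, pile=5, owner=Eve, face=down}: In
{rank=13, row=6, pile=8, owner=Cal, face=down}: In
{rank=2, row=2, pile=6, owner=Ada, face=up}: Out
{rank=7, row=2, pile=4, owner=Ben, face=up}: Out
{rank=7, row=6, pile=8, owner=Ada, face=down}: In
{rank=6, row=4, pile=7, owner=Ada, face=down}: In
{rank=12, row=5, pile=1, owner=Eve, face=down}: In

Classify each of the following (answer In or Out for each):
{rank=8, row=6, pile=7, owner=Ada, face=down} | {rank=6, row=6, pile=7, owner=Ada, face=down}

In, In

The distinguishing property — row ≥ 4 — holds for all the 'In' cases and none of the 'Out' cases.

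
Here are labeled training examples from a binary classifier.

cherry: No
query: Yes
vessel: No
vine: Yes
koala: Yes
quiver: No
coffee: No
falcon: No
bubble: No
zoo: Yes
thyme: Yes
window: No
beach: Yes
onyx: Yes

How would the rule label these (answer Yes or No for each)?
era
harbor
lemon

Every 'Yes' example satisfies: length ≤ 5. None of the 'No' examples do.

Yes, No, Yes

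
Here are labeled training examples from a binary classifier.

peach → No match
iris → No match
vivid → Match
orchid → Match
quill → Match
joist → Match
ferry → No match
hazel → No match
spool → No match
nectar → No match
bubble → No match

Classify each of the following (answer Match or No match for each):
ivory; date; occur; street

Match, No match, No match, No match

Every 'Match' example satisfies: length ≥ 5 AND contains 'i'. None of the 'No match' examples do.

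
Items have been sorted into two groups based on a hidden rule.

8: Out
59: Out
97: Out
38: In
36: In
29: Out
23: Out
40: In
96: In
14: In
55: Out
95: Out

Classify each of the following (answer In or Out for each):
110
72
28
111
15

Every 'In' example satisfies: even AND at least 14. None of the 'Out' examples do.

In, In, In, Out, Out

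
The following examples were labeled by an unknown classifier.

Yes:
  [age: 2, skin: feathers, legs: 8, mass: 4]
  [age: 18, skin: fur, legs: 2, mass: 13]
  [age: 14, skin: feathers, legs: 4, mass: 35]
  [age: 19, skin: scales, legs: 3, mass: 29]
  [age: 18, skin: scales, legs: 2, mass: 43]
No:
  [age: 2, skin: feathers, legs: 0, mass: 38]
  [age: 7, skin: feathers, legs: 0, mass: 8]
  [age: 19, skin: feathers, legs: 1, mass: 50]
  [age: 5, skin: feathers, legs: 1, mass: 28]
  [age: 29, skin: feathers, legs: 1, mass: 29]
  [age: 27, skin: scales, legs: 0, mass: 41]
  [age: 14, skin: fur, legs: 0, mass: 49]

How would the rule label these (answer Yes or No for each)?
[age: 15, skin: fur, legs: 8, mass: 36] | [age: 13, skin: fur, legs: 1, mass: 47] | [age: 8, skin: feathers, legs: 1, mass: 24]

Yes, No, No

The classifier is using: legs ≥ 2.
[age: 15, skin: fur, legs: 8, mass: 36]: legs = 8 — matches, so Yes. [age: 13, skin: fur, legs: 1, mass: 47]: legs = 1 — does not satisfy this, so No. [age: 8, skin: feathers, legs: 1, mass: 24]: legs = 1 — does not satisfy this, so No.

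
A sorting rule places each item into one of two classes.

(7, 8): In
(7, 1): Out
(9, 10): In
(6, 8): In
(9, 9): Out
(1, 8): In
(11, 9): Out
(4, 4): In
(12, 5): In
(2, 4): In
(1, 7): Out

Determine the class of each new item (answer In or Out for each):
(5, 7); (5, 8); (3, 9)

Out, In, Out

Rule: product is even. This holds for each 'In' example and fails for each 'Out' one.
(5, 7) — 5·7 = 35, hence Out.
(5, 8) — 5·8 = 40, hence In.
(3, 9) — 3·9 = 27, hence Out.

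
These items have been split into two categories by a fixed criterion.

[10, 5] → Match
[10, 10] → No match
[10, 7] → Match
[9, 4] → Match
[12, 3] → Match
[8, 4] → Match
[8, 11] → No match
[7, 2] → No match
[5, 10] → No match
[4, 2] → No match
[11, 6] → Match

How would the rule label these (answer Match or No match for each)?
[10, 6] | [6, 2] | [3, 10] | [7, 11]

Match, No match, No match, No match

The distinguishing property — first > second AND sum ≥ 12 — holds for all the 'Match' cases and none of the 'No match' cases.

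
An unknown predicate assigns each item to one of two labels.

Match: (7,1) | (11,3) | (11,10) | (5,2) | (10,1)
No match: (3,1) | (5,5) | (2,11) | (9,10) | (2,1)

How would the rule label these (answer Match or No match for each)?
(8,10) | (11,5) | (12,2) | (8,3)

The common property of the 'Match' items is: first > second AND sum ≥ 7. No 'No match' item has it.
(8,10) — 8 < 10, 8+10 = 18, hence No match.
(11,5) — 11 > 5, 11+5 = 16, hence Match.
(12,2) — 12 > 2, 12+2 = 14, hence Match.
(8,3) — 8 > 3, 8+3 = 11, hence Match.

No match, Match, Match, Match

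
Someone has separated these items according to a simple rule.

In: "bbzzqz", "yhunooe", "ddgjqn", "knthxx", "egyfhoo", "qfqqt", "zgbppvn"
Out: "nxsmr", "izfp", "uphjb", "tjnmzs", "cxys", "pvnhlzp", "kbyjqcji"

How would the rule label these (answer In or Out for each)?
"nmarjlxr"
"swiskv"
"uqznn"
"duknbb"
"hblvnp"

Out, Out, In, In, Out

Rule: has a double letter. This holds for each 'In' example and fails for each 'Out' one.
Out: "nmarjlxr", since no doubled letter. Out: "swiskv", since no doubled letter. In: "uqznn", since 'nn' doubled. In: "duknbb", since 'bb' doubled. Out: "hblvnp", since no doubled letter.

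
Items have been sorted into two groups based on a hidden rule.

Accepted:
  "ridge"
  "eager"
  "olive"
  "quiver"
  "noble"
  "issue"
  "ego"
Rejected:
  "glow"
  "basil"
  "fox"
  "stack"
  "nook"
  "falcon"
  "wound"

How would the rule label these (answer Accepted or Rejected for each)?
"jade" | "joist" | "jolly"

Accepted, Rejected, Rejected

Looking at the examples, the only property every 'Accepted' case has and every 'Rejected' case lacks is: contains 'e'.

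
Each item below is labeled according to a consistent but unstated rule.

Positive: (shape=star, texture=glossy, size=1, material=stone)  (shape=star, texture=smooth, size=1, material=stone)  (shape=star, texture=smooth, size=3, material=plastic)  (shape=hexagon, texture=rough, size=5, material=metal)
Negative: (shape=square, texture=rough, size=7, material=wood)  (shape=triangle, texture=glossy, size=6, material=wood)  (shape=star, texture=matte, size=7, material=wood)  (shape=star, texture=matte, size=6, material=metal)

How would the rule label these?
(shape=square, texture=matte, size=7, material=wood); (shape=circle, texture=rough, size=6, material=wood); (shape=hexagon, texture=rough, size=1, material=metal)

Negative, Negative, Positive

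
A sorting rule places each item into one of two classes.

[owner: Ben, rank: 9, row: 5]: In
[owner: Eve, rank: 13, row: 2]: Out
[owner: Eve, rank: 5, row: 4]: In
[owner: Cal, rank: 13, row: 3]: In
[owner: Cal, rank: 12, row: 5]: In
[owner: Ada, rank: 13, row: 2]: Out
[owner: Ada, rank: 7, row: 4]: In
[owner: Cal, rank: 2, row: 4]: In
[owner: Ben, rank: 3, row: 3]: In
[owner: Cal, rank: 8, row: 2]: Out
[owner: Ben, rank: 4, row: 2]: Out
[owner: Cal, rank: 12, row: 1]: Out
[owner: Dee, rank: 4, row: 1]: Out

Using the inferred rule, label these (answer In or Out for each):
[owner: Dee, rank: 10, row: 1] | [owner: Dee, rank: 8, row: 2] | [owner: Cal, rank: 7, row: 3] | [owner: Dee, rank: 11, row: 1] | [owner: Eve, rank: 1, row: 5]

Out, Out, In, Out, In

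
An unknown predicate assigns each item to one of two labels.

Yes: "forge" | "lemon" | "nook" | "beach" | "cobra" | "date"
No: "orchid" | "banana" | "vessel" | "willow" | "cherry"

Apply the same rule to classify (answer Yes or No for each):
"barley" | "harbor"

No, No

A rule that fits every label: length ≤ 5 — true of each 'Yes' example, false of each 'No' one.
"barley" → length 6 → No. "harbor" → length 6 → No.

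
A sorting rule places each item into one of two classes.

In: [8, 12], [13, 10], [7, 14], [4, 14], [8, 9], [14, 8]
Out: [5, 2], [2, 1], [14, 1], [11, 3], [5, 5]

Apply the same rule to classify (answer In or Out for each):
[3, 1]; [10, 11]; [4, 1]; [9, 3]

The simplest hypothesis consistent with all the labels is: sum ≥ 17.
[3, 1] → 3+1 = 4 → Out. [10, 11] → 10+11 = 21 → In. [4, 1] → 4+1 = 5 → Out. [9, 3] → 9+3 = 12 → Out.

Out, In, Out, Out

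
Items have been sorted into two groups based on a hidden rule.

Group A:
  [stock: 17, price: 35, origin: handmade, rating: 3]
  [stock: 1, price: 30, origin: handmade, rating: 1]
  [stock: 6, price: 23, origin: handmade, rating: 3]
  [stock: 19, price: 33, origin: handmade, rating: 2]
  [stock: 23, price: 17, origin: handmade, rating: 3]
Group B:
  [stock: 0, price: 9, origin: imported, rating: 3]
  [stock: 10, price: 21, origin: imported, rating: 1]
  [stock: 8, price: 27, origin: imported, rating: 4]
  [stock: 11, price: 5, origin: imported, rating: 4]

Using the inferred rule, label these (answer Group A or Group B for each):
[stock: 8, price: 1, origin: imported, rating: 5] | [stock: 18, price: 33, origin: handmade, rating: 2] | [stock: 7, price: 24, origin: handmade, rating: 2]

All 'Group A' examples share one property — origin is handmade — and every 'Group B' example lacks it.
[stock: 8, price: 1, origin: imported, rating: 5] → origin is imported → Group B. [stock: 18, price: 33, origin: handmade, rating: 2] → origin is handmade → Group A. [stock: 7, price: 24, origin: handmade, rating: 2] → origin is handmade → Group A.

Group B, Group A, Group A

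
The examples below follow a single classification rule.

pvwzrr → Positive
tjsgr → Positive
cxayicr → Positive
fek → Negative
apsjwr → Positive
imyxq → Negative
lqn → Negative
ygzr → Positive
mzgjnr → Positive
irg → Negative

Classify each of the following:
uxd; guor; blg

Negative, Positive, Negative

One predicate separates the groups cleanly: ends with 'r'.
uxd: Negative (ends with 'd').
guor: Positive (ends with 'r').
blg: Negative (ends with 'g').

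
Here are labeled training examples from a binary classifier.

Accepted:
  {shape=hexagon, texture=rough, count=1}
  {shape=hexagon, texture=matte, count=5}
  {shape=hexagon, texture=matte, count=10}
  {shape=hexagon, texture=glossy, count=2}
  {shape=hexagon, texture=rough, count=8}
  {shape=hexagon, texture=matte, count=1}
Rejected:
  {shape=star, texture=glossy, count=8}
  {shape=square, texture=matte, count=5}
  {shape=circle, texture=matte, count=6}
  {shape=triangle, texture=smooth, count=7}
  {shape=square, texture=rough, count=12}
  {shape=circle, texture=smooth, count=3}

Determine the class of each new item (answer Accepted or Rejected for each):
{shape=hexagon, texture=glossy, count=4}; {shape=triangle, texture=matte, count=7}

Accepted, Rejected

Rule: shape is hexagon. This holds for each 'Accepted' example and fails for each 'Rejected' one.
{shape=hexagon, texture=glossy, count=4} → shape is hexagon → Accepted. {shape=triangle, texture=matte, count=7} → shape is triangle → Rejected.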